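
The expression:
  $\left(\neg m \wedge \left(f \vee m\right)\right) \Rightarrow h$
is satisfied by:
  {m: True, h: True, f: False}
  {m: True, h: False, f: False}
  {h: True, m: False, f: False}
  {m: False, h: False, f: False}
  {f: True, m: True, h: True}
  {f: True, m: True, h: False}
  {f: True, h: True, m: False}


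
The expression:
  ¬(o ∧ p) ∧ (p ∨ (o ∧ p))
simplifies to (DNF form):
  p ∧ ¬o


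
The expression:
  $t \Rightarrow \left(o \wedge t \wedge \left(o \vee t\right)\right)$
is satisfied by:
  {o: True, t: False}
  {t: False, o: False}
  {t: True, o: True}


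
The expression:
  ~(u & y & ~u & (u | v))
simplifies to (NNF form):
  True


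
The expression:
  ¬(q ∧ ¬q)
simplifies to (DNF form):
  True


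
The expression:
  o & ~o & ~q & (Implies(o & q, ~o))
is never true.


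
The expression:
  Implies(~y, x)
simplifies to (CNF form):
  x | y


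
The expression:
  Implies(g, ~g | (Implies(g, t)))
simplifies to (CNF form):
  t | ~g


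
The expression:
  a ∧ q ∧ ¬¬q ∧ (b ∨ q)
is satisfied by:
  {a: True, q: True}


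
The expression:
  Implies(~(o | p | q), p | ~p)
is always true.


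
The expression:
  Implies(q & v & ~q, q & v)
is always true.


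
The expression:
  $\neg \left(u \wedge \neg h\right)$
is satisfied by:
  {h: True, u: False}
  {u: False, h: False}
  {u: True, h: True}


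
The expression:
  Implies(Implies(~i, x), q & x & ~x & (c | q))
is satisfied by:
  {x: False, i: False}


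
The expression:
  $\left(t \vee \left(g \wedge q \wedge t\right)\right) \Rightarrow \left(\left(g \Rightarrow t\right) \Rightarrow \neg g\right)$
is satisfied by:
  {g: False, t: False}
  {t: True, g: False}
  {g: True, t: False}


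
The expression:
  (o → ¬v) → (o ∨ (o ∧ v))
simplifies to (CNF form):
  o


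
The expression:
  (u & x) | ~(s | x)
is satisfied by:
  {u: True, s: False, x: False}
  {u: False, s: False, x: False}
  {x: True, u: True, s: False}
  {x: True, s: True, u: True}


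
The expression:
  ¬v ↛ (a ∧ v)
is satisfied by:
  {v: False}


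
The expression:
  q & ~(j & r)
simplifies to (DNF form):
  (q & ~j) | (q & ~r)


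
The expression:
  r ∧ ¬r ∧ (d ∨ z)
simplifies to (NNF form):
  False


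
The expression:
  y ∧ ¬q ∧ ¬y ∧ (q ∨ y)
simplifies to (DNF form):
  False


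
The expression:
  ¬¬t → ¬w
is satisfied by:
  {w: False, t: False}
  {t: True, w: False}
  {w: True, t: False}


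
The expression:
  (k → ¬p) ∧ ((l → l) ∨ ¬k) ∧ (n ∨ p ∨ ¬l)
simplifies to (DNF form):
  (n ∧ ¬p) ∨ (p ∧ ¬k) ∨ (¬l ∧ ¬p)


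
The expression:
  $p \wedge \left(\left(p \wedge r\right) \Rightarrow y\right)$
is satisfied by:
  {p: True, y: True, r: False}
  {p: True, y: False, r: False}
  {p: True, r: True, y: True}


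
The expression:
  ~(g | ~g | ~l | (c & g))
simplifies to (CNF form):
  False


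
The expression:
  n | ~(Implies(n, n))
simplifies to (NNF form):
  n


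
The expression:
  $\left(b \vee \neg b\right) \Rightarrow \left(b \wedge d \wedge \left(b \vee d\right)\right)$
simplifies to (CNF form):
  $b \wedge d$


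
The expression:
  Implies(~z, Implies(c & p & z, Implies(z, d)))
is always true.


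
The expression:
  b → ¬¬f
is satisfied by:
  {f: True, b: False}
  {b: False, f: False}
  {b: True, f: True}


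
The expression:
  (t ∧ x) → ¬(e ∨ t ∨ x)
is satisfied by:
  {t: False, x: False}
  {x: True, t: False}
  {t: True, x: False}


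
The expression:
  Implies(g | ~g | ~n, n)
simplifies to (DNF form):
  n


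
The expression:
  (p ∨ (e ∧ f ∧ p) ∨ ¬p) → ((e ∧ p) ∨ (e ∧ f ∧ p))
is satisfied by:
  {p: True, e: True}


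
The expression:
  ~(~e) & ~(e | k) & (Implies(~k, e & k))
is never true.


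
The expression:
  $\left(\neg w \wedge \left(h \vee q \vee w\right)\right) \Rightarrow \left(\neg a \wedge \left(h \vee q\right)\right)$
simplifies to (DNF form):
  $w \vee \left(\neg h \wedge \neg q\right) \vee \neg a$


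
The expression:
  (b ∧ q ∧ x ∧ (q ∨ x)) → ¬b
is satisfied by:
  {q: False, x: False, b: False}
  {b: True, q: False, x: False}
  {x: True, q: False, b: False}
  {b: True, x: True, q: False}
  {q: True, b: False, x: False}
  {b: True, q: True, x: False}
  {x: True, q: True, b: False}


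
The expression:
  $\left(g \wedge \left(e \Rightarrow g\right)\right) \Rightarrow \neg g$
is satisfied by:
  {g: False}


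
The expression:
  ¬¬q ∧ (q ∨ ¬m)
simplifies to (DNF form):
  q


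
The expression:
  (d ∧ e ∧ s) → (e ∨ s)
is always true.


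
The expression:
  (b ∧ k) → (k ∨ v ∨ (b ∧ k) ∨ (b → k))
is always true.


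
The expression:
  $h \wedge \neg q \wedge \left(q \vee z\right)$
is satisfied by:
  {h: True, z: True, q: False}


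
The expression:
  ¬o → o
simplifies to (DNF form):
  o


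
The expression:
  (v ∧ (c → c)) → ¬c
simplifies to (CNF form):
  ¬c ∨ ¬v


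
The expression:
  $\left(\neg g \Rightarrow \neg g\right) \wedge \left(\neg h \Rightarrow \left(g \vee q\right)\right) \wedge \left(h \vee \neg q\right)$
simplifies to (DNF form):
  $h \vee \left(g \wedge \neg q\right)$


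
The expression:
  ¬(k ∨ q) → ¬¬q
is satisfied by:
  {k: True, q: True}
  {k: True, q: False}
  {q: True, k: False}


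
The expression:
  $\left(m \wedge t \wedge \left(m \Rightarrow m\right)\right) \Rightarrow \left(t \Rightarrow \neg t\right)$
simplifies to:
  $\neg m \vee \neg t$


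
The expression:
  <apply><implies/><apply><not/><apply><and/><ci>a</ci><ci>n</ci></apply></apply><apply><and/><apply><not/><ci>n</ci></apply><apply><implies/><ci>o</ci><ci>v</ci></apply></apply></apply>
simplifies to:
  <apply><or/><apply><and/><ci>a</ci><ci>n</ci></apply><apply><and/><ci>v</ci><apply><not/><ci>n</ci></apply></apply><apply><and/><apply><not/><ci>n</ci></apply><apply><not/><ci>o</ci></apply></apply></apply>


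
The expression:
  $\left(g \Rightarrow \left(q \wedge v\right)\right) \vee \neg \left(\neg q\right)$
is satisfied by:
  {q: True, g: False}
  {g: False, q: False}
  {g: True, q: True}


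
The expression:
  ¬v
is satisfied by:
  {v: False}


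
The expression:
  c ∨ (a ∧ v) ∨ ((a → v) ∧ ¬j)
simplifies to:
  c ∨ (a ∧ v) ∨ (¬a ∧ ¬j)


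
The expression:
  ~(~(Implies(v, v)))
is always true.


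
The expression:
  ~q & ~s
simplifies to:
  ~q & ~s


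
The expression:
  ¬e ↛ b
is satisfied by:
  {b: True, e: False}
  {e: False, b: False}
  {e: True, b: True}


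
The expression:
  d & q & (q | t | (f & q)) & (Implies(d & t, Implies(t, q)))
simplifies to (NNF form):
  d & q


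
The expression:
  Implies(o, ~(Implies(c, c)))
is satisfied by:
  {o: False}


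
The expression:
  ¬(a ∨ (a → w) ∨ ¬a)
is never true.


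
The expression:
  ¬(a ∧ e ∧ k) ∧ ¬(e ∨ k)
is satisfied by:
  {e: False, k: False}


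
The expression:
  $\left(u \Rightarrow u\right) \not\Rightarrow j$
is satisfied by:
  {j: False}


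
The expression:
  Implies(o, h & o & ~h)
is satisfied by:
  {o: False}


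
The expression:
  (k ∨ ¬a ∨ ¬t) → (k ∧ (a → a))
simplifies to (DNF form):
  k ∨ (a ∧ t)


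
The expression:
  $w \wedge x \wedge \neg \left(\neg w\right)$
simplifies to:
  $w \wedge x$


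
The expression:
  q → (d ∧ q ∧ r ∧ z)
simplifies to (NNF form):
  (d ∧ r ∧ z) ∨ ¬q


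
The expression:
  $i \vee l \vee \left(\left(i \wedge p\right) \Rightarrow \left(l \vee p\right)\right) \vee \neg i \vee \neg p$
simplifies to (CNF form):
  $\text{True}$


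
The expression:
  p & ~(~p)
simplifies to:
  p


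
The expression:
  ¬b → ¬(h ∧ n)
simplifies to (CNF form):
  b ∨ ¬h ∨ ¬n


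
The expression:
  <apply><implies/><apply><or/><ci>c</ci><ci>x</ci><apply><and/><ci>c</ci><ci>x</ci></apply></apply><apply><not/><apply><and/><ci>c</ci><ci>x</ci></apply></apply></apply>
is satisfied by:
  {c: False, x: False}
  {x: True, c: False}
  {c: True, x: False}


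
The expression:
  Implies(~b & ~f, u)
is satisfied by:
  {b: True, u: True, f: True}
  {b: True, u: True, f: False}
  {b: True, f: True, u: False}
  {b: True, f: False, u: False}
  {u: True, f: True, b: False}
  {u: True, f: False, b: False}
  {f: True, u: False, b: False}


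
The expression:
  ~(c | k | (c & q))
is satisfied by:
  {k: False, c: False}


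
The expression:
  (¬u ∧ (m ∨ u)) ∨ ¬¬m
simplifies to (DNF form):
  m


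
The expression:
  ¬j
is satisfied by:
  {j: False}


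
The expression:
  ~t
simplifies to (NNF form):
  ~t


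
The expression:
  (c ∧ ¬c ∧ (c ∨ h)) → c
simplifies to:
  True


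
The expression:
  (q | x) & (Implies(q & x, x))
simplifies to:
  q | x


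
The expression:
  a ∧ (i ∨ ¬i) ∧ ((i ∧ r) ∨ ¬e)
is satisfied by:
  {r: True, i: True, a: True, e: False}
  {r: True, a: True, i: False, e: False}
  {i: True, a: True, r: False, e: False}
  {a: True, r: False, i: False, e: False}
  {r: True, e: True, i: True, a: True}


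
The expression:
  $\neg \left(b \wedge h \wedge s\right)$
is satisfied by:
  {s: False, b: False, h: False}
  {h: True, s: False, b: False}
  {b: True, s: False, h: False}
  {h: True, b: True, s: False}
  {s: True, h: False, b: False}
  {h: True, s: True, b: False}
  {b: True, s: True, h: False}


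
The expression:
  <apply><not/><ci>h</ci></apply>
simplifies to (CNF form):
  <apply><not/><ci>h</ci></apply>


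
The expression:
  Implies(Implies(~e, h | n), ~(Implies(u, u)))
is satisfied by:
  {n: False, e: False, h: False}


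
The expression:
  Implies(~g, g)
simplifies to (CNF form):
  g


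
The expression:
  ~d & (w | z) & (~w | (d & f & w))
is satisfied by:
  {z: True, d: False, w: False}


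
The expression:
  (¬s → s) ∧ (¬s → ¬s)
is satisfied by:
  {s: True}


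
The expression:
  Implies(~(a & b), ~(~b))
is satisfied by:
  {b: True}


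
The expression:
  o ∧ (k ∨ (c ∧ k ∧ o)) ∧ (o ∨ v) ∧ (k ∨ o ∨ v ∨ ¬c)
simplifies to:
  k ∧ o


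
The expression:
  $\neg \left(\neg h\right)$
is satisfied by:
  {h: True}


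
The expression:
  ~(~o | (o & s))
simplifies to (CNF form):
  o & ~s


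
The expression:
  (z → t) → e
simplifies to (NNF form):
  e ∨ (z ∧ ¬t)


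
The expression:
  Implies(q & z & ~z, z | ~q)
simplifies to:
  True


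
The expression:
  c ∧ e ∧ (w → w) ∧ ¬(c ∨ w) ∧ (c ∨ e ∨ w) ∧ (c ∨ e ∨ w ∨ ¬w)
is never true.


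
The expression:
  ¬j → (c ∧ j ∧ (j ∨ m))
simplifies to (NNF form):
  j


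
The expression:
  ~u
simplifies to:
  ~u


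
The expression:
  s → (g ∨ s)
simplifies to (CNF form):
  True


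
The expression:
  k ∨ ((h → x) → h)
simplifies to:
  h ∨ k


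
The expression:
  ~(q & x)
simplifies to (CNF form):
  ~q | ~x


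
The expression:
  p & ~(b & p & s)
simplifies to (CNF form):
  p & (~b | ~s)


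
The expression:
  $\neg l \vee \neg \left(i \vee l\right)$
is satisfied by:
  {l: False}


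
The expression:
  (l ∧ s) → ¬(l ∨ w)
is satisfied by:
  {l: False, s: False}
  {s: True, l: False}
  {l: True, s: False}


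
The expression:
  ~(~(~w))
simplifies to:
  ~w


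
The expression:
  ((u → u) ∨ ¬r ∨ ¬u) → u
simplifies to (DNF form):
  u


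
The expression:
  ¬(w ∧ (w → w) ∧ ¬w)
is always true.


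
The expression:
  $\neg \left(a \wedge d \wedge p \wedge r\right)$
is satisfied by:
  {p: False, d: False, a: False, r: False}
  {r: True, p: False, d: False, a: False}
  {a: True, p: False, d: False, r: False}
  {r: True, a: True, p: False, d: False}
  {d: True, r: False, p: False, a: False}
  {r: True, d: True, p: False, a: False}
  {a: True, d: True, r: False, p: False}
  {r: True, a: True, d: True, p: False}
  {p: True, a: False, d: False, r: False}
  {r: True, p: True, a: False, d: False}
  {a: True, p: True, r: False, d: False}
  {r: True, a: True, p: True, d: False}
  {d: True, p: True, a: False, r: False}
  {r: True, d: True, p: True, a: False}
  {a: True, d: True, p: True, r: False}


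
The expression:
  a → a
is always true.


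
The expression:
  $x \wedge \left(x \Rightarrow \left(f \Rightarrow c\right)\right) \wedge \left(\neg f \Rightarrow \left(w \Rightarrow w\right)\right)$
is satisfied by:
  {c: True, x: True, f: False}
  {x: True, f: False, c: False}
  {f: True, c: True, x: True}


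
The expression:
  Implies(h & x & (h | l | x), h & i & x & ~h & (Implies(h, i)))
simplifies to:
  ~h | ~x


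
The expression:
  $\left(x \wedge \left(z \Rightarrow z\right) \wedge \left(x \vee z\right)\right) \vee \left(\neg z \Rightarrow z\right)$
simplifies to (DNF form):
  $x \vee z$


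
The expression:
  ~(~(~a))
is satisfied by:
  {a: False}


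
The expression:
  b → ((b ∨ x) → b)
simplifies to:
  True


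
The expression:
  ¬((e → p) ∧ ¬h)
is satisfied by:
  {h: True, e: True, p: False}
  {h: True, e: False, p: False}
  {h: True, p: True, e: True}
  {h: True, p: True, e: False}
  {e: True, p: False, h: False}


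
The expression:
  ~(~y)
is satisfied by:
  {y: True}


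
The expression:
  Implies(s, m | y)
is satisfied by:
  {y: True, m: True, s: False}
  {y: True, s: False, m: False}
  {m: True, s: False, y: False}
  {m: False, s: False, y: False}
  {y: True, m: True, s: True}
  {y: True, s: True, m: False}
  {m: True, s: True, y: False}


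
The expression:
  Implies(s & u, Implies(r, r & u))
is always true.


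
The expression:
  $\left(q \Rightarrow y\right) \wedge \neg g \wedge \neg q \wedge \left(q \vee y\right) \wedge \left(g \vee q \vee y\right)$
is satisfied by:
  {y: True, q: False, g: False}


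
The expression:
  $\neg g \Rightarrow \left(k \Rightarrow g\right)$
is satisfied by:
  {g: True, k: False}
  {k: False, g: False}
  {k: True, g: True}


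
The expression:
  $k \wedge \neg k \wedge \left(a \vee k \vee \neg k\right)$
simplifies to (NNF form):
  $\text{False}$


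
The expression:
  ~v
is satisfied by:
  {v: False}


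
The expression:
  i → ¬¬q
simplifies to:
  q ∨ ¬i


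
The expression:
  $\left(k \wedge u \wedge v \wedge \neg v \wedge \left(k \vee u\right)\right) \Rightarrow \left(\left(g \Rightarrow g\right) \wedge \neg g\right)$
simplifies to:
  $\text{True}$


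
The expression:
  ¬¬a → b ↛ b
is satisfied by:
  {a: False}


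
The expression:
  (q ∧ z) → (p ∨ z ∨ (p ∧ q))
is always true.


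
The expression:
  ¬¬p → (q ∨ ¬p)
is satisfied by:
  {q: True, p: False}
  {p: False, q: False}
  {p: True, q: True}


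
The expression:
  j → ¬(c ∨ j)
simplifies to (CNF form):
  ¬j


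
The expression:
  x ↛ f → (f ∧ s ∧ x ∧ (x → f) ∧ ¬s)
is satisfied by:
  {f: True, x: False}
  {x: False, f: False}
  {x: True, f: True}


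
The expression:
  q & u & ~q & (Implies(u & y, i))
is never true.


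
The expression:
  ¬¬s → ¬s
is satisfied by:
  {s: False}


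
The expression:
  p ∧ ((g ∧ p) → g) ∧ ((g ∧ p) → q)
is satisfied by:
  {q: True, p: True, g: False}
  {p: True, g: False, q: False}
  {q: True, g: True, p: True}


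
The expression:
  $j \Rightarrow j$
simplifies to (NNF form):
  $\text{True}$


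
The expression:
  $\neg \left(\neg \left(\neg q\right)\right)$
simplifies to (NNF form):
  $\neg q$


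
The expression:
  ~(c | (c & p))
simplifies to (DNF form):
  ~c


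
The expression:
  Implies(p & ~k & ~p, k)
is always true.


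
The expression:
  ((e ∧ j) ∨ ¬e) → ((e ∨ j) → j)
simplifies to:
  True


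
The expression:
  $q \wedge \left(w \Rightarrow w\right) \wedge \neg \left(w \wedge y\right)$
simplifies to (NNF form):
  $q \wedge \left(\neg w \vee \neg y\right)$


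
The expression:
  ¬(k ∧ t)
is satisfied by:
  {k: False, t: False}
  {t: True, k: False}
  {k: True, t: False}


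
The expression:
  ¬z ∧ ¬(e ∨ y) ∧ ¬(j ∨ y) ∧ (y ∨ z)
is never true.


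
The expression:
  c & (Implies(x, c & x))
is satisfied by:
  {c: True}


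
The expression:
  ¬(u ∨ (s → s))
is never true.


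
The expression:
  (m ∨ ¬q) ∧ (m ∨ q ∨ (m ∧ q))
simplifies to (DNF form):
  m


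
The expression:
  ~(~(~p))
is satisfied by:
  {p: False}


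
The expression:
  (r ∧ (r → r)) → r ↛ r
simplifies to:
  ¬r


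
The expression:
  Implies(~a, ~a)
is always true.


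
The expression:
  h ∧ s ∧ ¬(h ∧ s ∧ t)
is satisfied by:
  {h: True, s: True, t: False}


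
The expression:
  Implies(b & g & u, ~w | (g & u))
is always true.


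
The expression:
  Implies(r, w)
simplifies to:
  w | ~r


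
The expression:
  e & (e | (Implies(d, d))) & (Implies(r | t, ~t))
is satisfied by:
  {e: True, t: False}


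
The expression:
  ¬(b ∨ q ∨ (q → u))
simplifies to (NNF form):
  False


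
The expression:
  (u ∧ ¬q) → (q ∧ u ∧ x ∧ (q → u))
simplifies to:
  q ∨ ¬u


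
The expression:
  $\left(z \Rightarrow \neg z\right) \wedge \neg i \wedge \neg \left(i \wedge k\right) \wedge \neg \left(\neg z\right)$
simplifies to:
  $\text{False}$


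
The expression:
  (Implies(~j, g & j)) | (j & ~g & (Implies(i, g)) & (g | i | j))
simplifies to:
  j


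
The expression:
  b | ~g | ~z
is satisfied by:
  {b: True, g: False, z: False}
  {g: False, z: False, b: False}
  {b: True, z: True, g: False}
  {z: True, g: False, b: False}
  {b: True, g: True, z: False}
  {g: True, b: False, z: False}
  {b: True, z: True, g: True}


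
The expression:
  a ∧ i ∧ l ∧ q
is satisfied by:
  {a: True, i: True, q: True, l: True}


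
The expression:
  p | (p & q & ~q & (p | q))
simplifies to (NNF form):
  p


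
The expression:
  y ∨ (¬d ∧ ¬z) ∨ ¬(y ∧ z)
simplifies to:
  True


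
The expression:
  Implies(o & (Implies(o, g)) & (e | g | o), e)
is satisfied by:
  {e: True, g: False, o: False}
  {g: False, o: False, e: False}
  {o: True, e: True, g: False}
  {o: True, g: False, e: False}
  {e: True, g: True, o: False}
  {g: True, e: False, o: False}
  {o: True, g: True, e: True}


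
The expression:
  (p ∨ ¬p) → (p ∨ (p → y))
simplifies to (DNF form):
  True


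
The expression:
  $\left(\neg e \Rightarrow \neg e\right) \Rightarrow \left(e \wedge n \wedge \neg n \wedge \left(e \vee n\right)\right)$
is never true.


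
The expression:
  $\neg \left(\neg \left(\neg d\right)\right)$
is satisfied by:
  {d: False}


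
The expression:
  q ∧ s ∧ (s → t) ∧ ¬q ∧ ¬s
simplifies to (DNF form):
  False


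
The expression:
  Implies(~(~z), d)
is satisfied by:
  {d: True, z: False}
  {z: False, d: False}
  {z: True, d: True}


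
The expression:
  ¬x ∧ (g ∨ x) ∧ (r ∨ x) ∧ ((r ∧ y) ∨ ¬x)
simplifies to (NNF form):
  g ∧ r ∧ ¬x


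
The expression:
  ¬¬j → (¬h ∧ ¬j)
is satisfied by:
  {j: False}


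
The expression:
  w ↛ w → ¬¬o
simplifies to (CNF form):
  True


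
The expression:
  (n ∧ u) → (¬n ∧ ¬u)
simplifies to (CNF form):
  ¬n ∨ ¬u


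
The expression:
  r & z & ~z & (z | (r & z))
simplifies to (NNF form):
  False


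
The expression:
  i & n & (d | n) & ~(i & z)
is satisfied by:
  {i: True, n: True, z: False}


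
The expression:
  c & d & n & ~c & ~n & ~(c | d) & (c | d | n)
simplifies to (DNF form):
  False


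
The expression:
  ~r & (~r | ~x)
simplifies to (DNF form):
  ~r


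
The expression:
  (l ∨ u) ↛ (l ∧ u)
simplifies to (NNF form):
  (l ∧ ¬u) ∨ (u ∧ ¬l)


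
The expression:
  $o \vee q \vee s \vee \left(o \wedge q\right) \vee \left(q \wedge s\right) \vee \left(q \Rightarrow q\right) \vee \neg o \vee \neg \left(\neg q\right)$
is always true.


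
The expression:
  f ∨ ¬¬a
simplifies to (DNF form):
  a ∨ f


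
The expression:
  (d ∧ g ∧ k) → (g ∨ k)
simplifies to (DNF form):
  True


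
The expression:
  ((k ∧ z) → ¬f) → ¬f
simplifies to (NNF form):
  (k ∧ z) ∨ ¬f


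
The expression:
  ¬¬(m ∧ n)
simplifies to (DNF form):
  m ∧ n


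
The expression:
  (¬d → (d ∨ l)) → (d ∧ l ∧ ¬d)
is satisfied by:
  {d: False, l: False}


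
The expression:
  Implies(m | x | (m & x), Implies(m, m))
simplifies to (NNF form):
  True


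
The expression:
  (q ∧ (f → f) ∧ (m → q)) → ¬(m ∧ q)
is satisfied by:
  {m: False, q: False}
  {q: True, m: False}
  {m: True, q: False}


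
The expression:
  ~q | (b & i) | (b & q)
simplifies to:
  b | ~q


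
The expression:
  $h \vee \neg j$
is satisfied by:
  {h: True, j: False}
  {j: False, h: False}
  {j: True, h: True}


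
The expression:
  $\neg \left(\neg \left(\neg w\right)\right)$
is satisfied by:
  {w: False}


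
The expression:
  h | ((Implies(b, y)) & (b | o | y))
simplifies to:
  h | y | (o & ~b)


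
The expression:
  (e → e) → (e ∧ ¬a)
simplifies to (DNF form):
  e ∧ ¬a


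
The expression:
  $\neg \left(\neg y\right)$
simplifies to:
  $y$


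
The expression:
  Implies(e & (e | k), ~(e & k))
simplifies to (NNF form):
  ~e | ~k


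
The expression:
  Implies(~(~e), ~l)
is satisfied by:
  {l: False, e: False}
  {e: True, l: False}
  {l: True, e: False}


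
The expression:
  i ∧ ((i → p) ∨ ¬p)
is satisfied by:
  {i: True}


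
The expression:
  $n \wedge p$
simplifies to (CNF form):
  $n \wedge p$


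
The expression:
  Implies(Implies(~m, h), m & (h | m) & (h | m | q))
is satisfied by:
  {m: True, h: False}
  {h: False, m: False}
  {h: True, m: True}


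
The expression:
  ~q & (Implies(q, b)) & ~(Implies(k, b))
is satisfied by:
  {k: True, q: False, b: False}


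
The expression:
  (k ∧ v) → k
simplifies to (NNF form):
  True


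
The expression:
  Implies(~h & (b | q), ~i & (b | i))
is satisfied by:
  {h: True, i: False, q: False, b: False}
  {b: True, h: True, i: False, q: False}
  {h: True, q: True, i: False, b: False}
  {b: True, h: True, q: True, i: False}
  {h: True, i: True, q: False, b: False}
  {h: True, b: True, i: True, q: False}
  {h: True, q: True, i: True, b: False}
  {b: True, h: True, q: True, i: True}
  {b: False, i: False, q: False, h: False}
  {b: True, i: False, q: False, h: False}
  {b: True, q: True, i: False, h: False}
  {i: True, b: False, q: False, h: False}


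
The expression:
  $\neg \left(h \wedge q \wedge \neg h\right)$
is always true.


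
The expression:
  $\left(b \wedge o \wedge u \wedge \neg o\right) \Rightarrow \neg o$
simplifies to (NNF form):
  $\text{True}$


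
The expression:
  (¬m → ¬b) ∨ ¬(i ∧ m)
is always true.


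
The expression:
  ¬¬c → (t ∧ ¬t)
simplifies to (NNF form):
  ¬c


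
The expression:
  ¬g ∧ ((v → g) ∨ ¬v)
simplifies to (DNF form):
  ¬g ∧ ¬v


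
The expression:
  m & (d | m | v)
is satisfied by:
  {m: True}


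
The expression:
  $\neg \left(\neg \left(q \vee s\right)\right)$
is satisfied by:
  {q: True, s: True}
  {q: True, s: False}
  {s: True, q: False}


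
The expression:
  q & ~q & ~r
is never true.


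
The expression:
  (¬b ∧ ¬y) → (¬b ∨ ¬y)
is always true.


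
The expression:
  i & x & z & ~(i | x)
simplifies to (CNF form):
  False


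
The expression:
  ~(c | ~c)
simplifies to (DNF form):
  False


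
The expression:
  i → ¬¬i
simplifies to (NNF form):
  True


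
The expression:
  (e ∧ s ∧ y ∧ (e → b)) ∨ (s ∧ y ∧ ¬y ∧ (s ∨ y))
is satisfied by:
  {e: True, b: True, y: True, s: True}


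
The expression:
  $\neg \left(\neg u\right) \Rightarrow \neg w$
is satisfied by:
  {w: False, u: False}
  {u: True, w: False}
  {w: True, u: False}


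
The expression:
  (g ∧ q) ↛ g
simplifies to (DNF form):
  False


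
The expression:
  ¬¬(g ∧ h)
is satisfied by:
  {h: True, g: True}


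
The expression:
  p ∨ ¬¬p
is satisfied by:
  {p: True}


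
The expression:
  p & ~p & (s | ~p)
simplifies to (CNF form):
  False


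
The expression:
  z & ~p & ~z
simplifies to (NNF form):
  False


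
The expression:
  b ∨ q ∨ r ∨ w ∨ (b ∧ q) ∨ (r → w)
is always true.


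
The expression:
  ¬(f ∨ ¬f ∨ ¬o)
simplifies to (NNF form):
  False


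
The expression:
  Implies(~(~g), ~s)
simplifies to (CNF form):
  ~g | ~s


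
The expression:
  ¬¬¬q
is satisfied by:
  {q: False}


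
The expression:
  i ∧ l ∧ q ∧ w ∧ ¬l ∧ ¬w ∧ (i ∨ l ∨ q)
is never true.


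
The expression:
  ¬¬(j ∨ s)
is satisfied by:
  {s: True, j: True}
  {s: True, j: False}
  {j: True, s: False}


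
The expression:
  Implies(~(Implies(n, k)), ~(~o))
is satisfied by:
  {k: True, o: True, n: False}
  {k: True, o: False, n: False}
  {o: True, k: False, n: False}
  {k: False, o: False, n: False}
  {k: True, n: True, o: True}
  {k: True, n: True, o: False}
  {n: True, o: True, k: False}


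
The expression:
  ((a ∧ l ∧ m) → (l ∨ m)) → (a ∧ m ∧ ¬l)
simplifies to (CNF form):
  a ∧ m ∧ ¬l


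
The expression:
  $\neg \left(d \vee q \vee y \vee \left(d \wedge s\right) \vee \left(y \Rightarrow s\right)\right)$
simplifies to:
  $\text{False}$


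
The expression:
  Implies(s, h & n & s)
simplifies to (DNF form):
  ~s | (h & n)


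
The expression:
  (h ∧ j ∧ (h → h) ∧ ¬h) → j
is always true.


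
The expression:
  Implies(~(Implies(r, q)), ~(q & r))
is always true.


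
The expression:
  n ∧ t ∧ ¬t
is never true.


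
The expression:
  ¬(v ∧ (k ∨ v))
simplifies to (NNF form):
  ¬v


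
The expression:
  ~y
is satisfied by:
  {y: False}


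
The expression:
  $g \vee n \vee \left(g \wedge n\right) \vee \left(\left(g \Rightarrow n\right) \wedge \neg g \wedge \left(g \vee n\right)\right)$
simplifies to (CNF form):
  $g \vee n$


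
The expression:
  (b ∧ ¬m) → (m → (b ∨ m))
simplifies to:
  True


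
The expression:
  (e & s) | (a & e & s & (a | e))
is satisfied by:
  {e: True, s: True}


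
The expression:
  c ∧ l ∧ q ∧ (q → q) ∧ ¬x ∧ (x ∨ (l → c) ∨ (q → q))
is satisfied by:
  {c: True, q: True, l: True, x: False}


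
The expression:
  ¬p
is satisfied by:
  {p: False}


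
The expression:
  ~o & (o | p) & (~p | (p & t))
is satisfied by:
  {t: True, p: True, o: False}


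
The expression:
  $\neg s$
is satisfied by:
  {s: False}


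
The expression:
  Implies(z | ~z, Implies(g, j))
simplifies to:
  j | ~g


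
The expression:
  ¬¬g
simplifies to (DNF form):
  g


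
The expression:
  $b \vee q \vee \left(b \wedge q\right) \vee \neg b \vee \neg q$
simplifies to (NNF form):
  $\text{True}$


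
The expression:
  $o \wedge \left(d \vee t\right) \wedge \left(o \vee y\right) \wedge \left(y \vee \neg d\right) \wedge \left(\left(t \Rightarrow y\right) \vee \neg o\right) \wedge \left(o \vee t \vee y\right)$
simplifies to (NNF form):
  $o \wedge y \wedge \left(d \vee t\right)$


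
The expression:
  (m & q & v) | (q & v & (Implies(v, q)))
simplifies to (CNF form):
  q & v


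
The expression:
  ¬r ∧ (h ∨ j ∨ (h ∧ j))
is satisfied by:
  {h: True, j: True, r: False}
  {h: True, r: False, j: False}
  {j: True, r: False, h: False}


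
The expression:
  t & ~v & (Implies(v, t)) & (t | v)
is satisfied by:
  {t: True, v: False}


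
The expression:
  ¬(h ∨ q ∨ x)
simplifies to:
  ¬h ∧ ¬q ∧ ¬x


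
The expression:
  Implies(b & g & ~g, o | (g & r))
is always true.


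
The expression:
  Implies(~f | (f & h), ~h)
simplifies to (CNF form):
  ~h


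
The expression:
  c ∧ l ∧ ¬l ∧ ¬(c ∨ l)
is never true.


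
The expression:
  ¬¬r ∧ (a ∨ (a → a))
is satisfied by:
  {r: True}


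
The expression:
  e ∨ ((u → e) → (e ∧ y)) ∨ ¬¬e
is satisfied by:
  {e: True, u: True}
  {e: True, u: False}
  {u: True, e: False}


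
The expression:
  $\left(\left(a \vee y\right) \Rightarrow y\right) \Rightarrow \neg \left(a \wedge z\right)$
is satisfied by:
  {z: False, a: False, y: False}
  {y: True, z: False, a: False}
  {a: True, z: False, y: False}
  {y: True, a: True, z: False}
  {z: True, y: False, a: False}
  {y: True, z: True, a: False}
  {a: True, z: True, y: False}


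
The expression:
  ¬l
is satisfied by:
  {l: False}


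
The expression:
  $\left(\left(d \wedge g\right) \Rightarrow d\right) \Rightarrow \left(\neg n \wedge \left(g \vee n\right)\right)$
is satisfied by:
  {g: True, n: False}


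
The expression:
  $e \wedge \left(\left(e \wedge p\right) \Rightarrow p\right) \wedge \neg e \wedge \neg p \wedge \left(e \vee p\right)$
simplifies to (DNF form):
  $\text{False}$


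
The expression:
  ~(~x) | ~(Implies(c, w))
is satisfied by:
  {x: True, c: True, w: False}
  {x: True, w: False, c: False}
  {x: True, c: True, w: True}
  {x: True, w: True, c: False}
  {c: True, w: False, x: False}


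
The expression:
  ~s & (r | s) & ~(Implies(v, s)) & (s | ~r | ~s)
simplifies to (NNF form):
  r & v & ~s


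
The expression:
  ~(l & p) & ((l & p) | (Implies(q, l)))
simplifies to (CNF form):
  (l | ~l) & (l | ~q) & (~l | ~p) & (~p | ~q)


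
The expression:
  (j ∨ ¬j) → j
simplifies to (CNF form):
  j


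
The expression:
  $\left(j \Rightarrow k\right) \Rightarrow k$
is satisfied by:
  {k: True, j: True}
  {k: True, j: False}
  {j: True, k: False}


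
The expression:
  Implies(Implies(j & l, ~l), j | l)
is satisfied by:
  {l: True, j: True}
  {l: True, j: False}
  {j: True, l: False}


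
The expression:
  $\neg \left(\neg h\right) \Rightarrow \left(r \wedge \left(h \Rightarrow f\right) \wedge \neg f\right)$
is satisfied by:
  {h: False}


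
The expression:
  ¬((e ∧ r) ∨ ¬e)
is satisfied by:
  {e: True, r: False}


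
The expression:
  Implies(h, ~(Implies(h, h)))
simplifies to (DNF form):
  ~h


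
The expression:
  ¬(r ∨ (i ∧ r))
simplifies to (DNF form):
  ¬r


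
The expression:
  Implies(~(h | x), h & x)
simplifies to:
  h | x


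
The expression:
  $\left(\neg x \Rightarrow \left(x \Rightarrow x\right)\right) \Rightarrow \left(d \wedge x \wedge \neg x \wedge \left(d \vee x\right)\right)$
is never true.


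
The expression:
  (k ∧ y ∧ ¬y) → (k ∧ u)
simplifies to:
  True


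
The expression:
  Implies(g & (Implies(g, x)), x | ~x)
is always true.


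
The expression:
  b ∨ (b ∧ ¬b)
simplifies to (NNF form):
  b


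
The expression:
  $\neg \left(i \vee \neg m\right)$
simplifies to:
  $m \wedge \neg i$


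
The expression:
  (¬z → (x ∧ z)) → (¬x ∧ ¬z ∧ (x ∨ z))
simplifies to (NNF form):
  ¬z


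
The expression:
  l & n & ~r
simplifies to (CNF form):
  l & n & ~r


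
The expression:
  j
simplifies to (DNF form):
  j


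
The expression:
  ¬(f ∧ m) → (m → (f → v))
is always true.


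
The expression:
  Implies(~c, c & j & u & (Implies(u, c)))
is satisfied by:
  {c: True}


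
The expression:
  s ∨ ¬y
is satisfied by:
  {s: True, y: False}
  {y: False, s: False}
  {y: True, s: True}


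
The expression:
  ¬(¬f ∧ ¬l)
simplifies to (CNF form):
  f ∨ l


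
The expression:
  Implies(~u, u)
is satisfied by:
  {u: True}


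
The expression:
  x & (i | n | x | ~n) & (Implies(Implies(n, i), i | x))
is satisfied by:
  {x: True}


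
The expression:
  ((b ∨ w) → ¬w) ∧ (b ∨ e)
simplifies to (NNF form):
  ¬w ∧ (b ∨ e)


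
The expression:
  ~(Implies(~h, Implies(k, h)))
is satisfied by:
  {k: True, h: False}


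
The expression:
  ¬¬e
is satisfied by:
  {e: True}


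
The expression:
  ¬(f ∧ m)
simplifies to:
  ¬f ∨ ¬m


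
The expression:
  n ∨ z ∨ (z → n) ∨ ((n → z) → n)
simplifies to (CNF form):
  True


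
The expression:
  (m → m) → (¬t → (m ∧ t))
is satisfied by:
  {t: True}


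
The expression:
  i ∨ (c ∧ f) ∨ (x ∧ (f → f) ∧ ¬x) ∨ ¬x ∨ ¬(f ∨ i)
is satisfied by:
  {i: True, c: True, f: False, x: False}
  {i: True, f: False, c: False, x: False}
  {c: True, i: False, f: False, x: False}
  {i: False, f: False, c: False, x: False}
  {x: True, i: True, c: True, f: False}
  {x: True, i: True, f: False, c: False}
  {x: True, c: True, i: False, f: False}
  {x: True, i: False, f: False, c: False}
  {i: True, f: True, c: True, x: False}
  {i: True, f: True, x: False, c: False}
  {f: True, c: True, x: False, i: False}
  {f: True, x: False, c: False, i: False}
  {i: True, f: True, x: True, c: True}
  {i: True, f: True, x: True, c: False}
  {f: True, x: True, c: True, i: False}


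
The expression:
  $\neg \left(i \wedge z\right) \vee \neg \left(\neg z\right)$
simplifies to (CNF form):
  $\text{True}$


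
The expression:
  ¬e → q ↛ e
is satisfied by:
  {q: True, e: True}
  {q: True, e: False}
  {e: True, q: False}


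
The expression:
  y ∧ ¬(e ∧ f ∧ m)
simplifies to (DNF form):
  (y ∧ ¬e) ∨ (y ∧ ¬f) ∨ (y ∧ ¬m)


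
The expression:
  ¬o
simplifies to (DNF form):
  ¬o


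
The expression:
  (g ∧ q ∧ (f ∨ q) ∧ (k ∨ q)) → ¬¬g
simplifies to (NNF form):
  True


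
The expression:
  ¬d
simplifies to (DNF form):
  ¬d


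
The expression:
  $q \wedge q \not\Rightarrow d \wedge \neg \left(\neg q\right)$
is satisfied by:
  {q: True, d: False}


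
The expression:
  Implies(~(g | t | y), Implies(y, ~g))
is always true.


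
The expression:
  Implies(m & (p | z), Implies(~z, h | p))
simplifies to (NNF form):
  True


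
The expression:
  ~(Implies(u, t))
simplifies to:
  u & ~t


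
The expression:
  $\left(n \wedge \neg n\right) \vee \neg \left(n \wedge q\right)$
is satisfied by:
  {q: False, n: False}
  {n: True, q: False}
  {q: True, n: False}


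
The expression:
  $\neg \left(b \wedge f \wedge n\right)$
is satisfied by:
  {n: False, b: False, f: False}
  {f: True, n: False, b: False}
  {b: True, n: False, f: False}
  {f: True, b: True, n: False}
  {n: True, f: False, b: False}
  {f: True, n: True, b: False}
  {b: True, n: True, f: False}


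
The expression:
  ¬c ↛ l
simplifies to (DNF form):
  l ∨ ¬c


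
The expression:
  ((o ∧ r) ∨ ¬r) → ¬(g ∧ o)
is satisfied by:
  {g: False, o: False}
  {o: True, g: False}
  {g: True, o: False}


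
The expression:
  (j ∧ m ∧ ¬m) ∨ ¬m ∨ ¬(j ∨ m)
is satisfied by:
  {m: False}


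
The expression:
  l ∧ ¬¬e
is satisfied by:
  {e: True, l: True}


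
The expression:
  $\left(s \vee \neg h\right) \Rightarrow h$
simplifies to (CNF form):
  $h$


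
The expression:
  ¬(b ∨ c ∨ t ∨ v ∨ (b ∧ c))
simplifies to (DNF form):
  ¬b ∧ ¬c ∧ ¬t ∧ ¬v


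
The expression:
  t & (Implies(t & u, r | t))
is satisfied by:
  {t: True}


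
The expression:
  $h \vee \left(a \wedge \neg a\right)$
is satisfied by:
  {h: True}


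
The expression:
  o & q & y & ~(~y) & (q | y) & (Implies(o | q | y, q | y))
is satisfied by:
  {o: True, y: True, q: True}


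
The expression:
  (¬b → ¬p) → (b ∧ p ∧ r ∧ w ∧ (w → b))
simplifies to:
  p ∧ (r ∨ ¬b) ∧ (w ∨ ¬b)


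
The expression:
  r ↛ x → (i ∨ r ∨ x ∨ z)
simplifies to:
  True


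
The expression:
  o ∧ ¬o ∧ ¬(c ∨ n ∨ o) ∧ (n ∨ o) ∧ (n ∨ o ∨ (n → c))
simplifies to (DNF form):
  False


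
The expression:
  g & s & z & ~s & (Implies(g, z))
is never true.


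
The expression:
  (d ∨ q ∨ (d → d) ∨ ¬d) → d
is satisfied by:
  {d: True}


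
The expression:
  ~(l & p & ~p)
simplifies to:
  True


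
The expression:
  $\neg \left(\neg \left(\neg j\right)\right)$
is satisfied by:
  {j: False}


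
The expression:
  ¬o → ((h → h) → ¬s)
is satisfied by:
  {o: True, s: False}
  {s: False, o: False}
  {s: True, o: True}


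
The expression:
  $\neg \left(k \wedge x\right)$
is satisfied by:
  {k: False, x: False}
  {x: True, k: False}
  {k: True, x: False}


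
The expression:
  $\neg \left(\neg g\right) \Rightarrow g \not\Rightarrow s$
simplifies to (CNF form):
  $\neg g \vee \neg s$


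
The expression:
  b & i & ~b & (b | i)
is never true.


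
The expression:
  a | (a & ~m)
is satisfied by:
  {a: True}


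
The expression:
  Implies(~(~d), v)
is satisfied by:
  {v: True, d: False}
  {d: False, v: False}
  {d: True, v: True}


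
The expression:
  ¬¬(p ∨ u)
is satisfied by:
  {u: True, p: True}
  {u: True, p: False}
  {p: True, u: False}


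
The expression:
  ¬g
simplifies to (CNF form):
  ¬g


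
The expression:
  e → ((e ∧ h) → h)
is always true.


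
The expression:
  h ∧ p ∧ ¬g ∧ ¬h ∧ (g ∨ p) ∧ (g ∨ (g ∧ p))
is never true.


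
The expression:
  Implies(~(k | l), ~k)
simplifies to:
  True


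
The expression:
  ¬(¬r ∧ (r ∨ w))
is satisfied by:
  {r: True, w: False}
  {w: False, r: False}
  {w: True, r: True}


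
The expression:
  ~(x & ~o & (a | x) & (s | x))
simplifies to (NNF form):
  o | ~x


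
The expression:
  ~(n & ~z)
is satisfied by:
  {z: True, n: False}
  {n: False, z: False}
  {n: True, z: True}


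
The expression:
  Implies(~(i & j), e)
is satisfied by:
  {e: True, j: True, i: True}
  {e: True, j: True, i: False}
  {e: True, i: True, j: False}
  {e: True, i: False, j: False}
  {j: True, i: True, e: False}


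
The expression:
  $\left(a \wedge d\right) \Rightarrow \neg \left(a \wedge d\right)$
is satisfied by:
  {d: False, a: False}
  {a: True, d: False}
  {d: True, a: False}


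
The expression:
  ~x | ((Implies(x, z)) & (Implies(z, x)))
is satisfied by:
  {z: True, x: False}
  {x: False, z: False}
  {x: True, z: True}


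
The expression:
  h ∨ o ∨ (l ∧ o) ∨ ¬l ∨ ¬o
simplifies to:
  True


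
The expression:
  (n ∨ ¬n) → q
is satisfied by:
  {q: True}


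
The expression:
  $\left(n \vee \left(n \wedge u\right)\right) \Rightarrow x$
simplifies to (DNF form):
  $x \vee \neg n$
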